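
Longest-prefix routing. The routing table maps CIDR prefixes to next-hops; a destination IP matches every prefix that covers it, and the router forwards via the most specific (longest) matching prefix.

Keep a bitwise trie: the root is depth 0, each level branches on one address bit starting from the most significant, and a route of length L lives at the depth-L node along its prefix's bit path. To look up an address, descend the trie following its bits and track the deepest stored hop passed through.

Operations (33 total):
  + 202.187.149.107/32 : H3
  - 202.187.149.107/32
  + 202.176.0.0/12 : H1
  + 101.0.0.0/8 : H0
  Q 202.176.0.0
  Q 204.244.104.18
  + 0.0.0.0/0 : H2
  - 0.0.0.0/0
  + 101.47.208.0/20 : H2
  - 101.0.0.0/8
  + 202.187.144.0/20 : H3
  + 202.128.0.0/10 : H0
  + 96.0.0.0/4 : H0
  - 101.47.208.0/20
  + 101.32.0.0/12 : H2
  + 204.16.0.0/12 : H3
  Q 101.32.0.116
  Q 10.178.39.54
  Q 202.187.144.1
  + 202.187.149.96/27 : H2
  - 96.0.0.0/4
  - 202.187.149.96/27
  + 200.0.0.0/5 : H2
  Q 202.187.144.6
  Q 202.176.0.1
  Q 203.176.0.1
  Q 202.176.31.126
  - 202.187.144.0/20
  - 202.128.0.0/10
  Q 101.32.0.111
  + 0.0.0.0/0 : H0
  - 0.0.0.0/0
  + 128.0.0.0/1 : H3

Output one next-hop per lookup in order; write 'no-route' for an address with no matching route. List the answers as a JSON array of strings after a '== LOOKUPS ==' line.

Trace:
  + 202.187.149.107/32 (H3) depth=32
  - 202.187.149.107/32 clear@32
  + 202.176.0.0/12 (H1) depth=12
  + 101.0.0.0/8 (H0) depth=8
  lookup 202.176.0.0: bits 110010101011 walk d0:-→d1:-→d2:-→d3:-→d4:-→d5:-→d6:-→d7:-→d8:-→d9:-→d10:-→d11:-→d12:H1 -> H1
  lookup 204.244.104.18: bits 11001 walk d0:-→d1:-→d2:-→d3:-→d4:-→d5:- -> no-route
  + 0.0.0.0/0 (H2) depth=0
  - 0.0.0.0/0 clear@0
  + 101.47.208.0/20 (H2) depth=20
  - 101.0.0.0/8 clear@8
  + 202.187.144.0/20 (H3) depth=20
  + 202.128.0.0/10 (H0) depth=10
  + 96.0.0.0/4 (H0) depth=4
  - 101.47.208.0/20 clear@20
  + 101.32.0.0/12 (H2) depth=12
  + 204.16.0.0/12 (H3) depth=12
  lookup 101.32.0.116: bits 011001010010 walk d0:-→d1:-→d2:-→d3:-→d4:H0→d5:-→d6:-→d7:-→d8:-→d9:-→d10:-→d11:-→d12:H2 -> H2
  lookup 10.178.39.54: bits 0 walk d0:-→d1:- -> no-route
  lookup 202.187.144.1: bits 110010101011101110010 walk d0:-→d1:-→d2:-→d3:-→d4:-→d5:-→d6:-→d7:-→d8:-→d9:-→d10:H0→d11:-→d12:H1→d13:-→d14:-→d15:-→d16:-→d17:-→d18:-→d19:-→d20:H3→d21:- -> H3
  + 202.187.149.96/27 (H2) depth=27
  - 96.0.0.0/4 clear@4
  - 202.187.149.96/27 clear@27
  + 200.0.0.0/5 (H2) depth=5
  lookup 202.187.144.6: bits 110010101011101110010 walk d0:-→d1:-→d2:-→d3:-→d4:-→d5:H2→d6:-→d7:-→d8:-→d9:-→d10:H0→d11:-→d12:H1→d13:-→d14:-→d15:-→d16:-→d17:-→d18:-→d19:-→d20:H3→d21:- -> H3
  lookup 202.176.0.1: bits 110010101011 walk d0:-→d1:-→d2:-→d3:-→d4:-→d5:H2→d6:-→d7:-→d8:-→d9:-→d10:H0→d11:-→d12:H1 -> H1
  lookup 203.176.0.1: bits 1100101 walk d0:-→d1:-→d2:-→d3:-→d4:-→d5:H2→d6:-→d7:- -> H2
  lookup 202.176.31.126: bits 110010101011 walk d0:-→d1:-→d2:-→d3:-→d4:-→d5:H2→d6:-→d7:-→d8:-→d9:-→d10:H0→d11:-→d12:H1 -> H1
  - 202.187.144.0/20 clear@20
  - 202.128.0.0/10 clear@10
  lookup 101.32.0.111: bits 011001010010 walk d0:-→d1:-→d2:-→d3:-→d4:-→d5:-→d6:-→d7:-→d8:-→d9:-→d10:-→d11:-→d12:H2 -> H2
  + 0.0.0.0/0 (H0) depth=0
  - 0.0.0.0/0 clear@0
  + 128.0.0.0/1 (H3) depth=1

== LOOKUPS ==
["H1","no-route","H2","no-route","H3","H3","H1","H2","H1","H2"]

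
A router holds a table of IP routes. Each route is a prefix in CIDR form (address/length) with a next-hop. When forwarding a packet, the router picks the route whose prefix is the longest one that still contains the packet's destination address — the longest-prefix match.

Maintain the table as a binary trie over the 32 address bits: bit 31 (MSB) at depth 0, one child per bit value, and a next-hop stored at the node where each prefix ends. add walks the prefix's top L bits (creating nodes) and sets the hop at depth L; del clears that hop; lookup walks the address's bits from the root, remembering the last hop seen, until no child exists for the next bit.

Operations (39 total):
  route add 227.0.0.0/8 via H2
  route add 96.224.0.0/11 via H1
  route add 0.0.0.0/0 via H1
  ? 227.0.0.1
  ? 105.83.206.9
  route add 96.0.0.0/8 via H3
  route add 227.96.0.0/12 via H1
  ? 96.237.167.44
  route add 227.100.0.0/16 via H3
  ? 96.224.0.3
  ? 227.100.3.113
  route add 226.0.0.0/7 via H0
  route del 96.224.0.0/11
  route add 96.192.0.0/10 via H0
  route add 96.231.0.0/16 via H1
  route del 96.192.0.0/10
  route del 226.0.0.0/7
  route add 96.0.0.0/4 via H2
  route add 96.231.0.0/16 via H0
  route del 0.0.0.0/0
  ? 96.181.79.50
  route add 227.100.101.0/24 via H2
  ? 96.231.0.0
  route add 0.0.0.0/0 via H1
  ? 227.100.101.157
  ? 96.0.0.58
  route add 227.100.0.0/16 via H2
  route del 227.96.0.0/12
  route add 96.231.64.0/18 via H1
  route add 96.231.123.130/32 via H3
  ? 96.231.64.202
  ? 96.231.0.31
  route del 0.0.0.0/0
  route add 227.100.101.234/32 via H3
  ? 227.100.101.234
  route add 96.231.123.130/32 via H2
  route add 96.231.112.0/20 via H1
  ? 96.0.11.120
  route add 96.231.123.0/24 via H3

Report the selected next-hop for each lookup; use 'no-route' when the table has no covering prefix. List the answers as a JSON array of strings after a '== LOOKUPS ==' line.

Process each operation:
  add 227.0.0.0/8 -> H2 at depth 8
  add 96.224.0.0/11 -> H1 at depth 11
  add 0.0.0.0/0 -> H1 at depth 0
  lookup 227.0.0.1: bits 11100011 walk d0:H1→d1:-→d2:-→d3:-→d4:-→d5:-→d6:-→d7:-→d8:H2 -> H2
  lookup 105.83.206.9: bits 0110 walk d0:H1→d1:-→d2:-→d3:-→d4:- -> H1
  add 96.0.0.0/8 -> H3 at depth 8
  add 227.96.0.0/12 -> H1 at depth 12
  lookup 96.237.167.44: bits 01100000111 walk d0:H1→d1:-→d2:-→d3:-→d4:-→d5:-→d6:-→d7:-→d8:H3→d9:-→d10:-→d11:H1 -> H1
  add 227.100.0.0/16 -> H3 at depth 16
  lookup 96.224.0.3: bits 01100000111 walk d0:H1→d1:-→d2:-→d3:-→d4:-→d5:-→d6:-→d7:-→d8:H3→d9:-→d10:-→d11:H1 -> H1
  lookup 227.100.3.113: bits 1110001101100100 walk d0:H1→d1:-→d2:-→d3:-→d4:-→d5:-→d6:-→d7:-→d8:H2→d9:-→d10:-→d11:-→d12:H1→d13:-→d14:-→d15:-→d16:H3 -> H3
  add 226.0.0.0/7 -> H0 at depth 7
  - 96.224.0.0/11 clear@11
  add 96.192.0.0/10 -> H0 at depth 10
  add 96.231.0.0/16 -> H1 at depth 16
  - 96.192.0.0/10 clear@10
  - 226.0.0.0/7 clear@7
  add 96.0.0.0/4 -> H2 at depth 4
  add 96.231.0.0/16 -> H0 at depth 16
  - 0.0.0.0/0 clear@0
  lookup 96.181.79.50: bits 011000001 walk d0:-→d1:-→d2:-→d3:-→d4:H2→d5:-→d6:-→d7:-→d8:H3→d9:- -> H3
  add 227.100.101.0/24 -> H2 at depth 24
  lookup 96.231.0.0: bits 0110000011100111 walk d0:-→d1:-→d2:-→d3:-→d4:H2→d5:-→d6:-→d7:-→d8:H3→d9:-→d10:-→d11:-→d12:-→d13:-→d14:-→d15:-→d16:H0 -> H0
  add 0.0.0.0/0 -> H1 at depth 0
  lookup 227.100.101.157: bits 111000110110010001100101 walk d0:H1→d1:-→d2:-→d3:-→d4:-→d5:-→d6:-→d7:-→d8:H2→d9:-→d10:-→d11:-→d12:H1→d13:-→d14:-→d15:-→d16:H3→d17:-→d18:-→d19:-→d20:-→d21:-→d22:-→d23:-→d24:H2 -> H2
  lookup 96.0.0.58: bits 01100000 walk d0:H1→d1:-→d2:-→d3:-→d4:H2→d5:-→d6:-→d7:-→d8:H3 -> H3
  add 227.100.0.0/16 -> H2 at depth 16
  - 227.96.0.0/12 clear@12
  add 96.231.64.0/18 -> H1 at depth 18
  add 96.231.123.130/32 -> H3 at depth 32
  lookup 96.231.64.202: bits 011000001110011101 walk d0:H1→d1:-→d2:-→d3:-→d4:H2→d5:-→d6:-→d7:-→d8:H3→d9:-→d10:-→d11:-→d12:-→d13:-→d14:-→d15:-→d16:H0→d17:-→d18:H1 -> H1
  lookup 96.231.0.31: bits 01100000111001110 walk d0:H1→d1:-→d2:-→d3:-→d4:H2→d5:-→d6:-→d7:-→d8:H3→d9:-→d10:-→d11:-→d12:-→d13:-→d14:-→d15:-→d16:H0→d17:- -> H0
  - 0.0.0.0/0 clear@0
  add 227.100.101.234/32 -> H3 at depth 32
  lookup 227.100.101.234: bits 11100011011001000110010111101010 walk d0:-→d1:-→d2:-→d3:-→d4:-→d5:-→d6:-→d7:-→d8:H2→d9:-→d10:-→d11:-→d12:-→d13:-→d14:-→d15:-→d16:H2→d17:-→d18:-→d19:-→d20:-→d21:-→d22:-→d23:-→d24:H2→d25:-→d26:-→d27:-→d28:-→d29:-→d30:-→d31:-→d32:H3 -> H3
  add 96.231.123.130/32 -> H2 at depth 32
  add 96.231.112.0/20 -> H1 at depth 20
  lookup 96.0.11.120: bits 01100000 walk d0:-→d1:-→d2:-→d3:-→d4:H2→d5:-→d6:-→d7:-→d8:H3 -> H3
  add 96.231.123.0/24 -> H3 at depth 24

== LOOKUPS ==
["H2","H1","H1","H1","H3","H3","H0","H2","H3","H1","H0","H3","H3"]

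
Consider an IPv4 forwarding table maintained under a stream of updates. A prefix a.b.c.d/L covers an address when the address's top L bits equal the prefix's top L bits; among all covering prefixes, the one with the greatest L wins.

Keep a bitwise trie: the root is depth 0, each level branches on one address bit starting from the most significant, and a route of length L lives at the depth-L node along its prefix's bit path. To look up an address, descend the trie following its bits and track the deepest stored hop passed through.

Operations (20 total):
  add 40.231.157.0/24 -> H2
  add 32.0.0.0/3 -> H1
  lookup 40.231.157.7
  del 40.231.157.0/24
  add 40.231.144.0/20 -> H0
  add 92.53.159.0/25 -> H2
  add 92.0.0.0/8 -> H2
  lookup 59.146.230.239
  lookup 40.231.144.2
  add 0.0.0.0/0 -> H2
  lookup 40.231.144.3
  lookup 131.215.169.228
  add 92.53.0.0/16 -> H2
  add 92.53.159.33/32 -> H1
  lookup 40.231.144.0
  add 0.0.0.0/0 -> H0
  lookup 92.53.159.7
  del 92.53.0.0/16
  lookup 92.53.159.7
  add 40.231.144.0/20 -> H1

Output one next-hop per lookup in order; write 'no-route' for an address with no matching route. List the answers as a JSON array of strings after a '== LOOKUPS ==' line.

Process each operation:
  add 40.231.157.0/24 -> H2 at depth 24
  add 32.0.0.0/3 -> H1 at depth 3
  lookup 40.231.157.7: bits 001010001110011110011101 walk d0:-→d1:-→d2:-→d3:H1→d4:-→d5:-→d6:-→d7:-→d8:-→d9:-→d10:-→d11:-→d12:-→d13:-→d14:-→d15:-→d16:-→d17:-→d18:-→d19:-→d20:-→d21:-→d22:-→d23:-→d24:H2 -> H2
  - 40.231.157.0/24 clear@24
  add 40.231.144.0/20 -> H0 at depth 20
  add 92.53.159.0/25 -> H2 at depth 25
  add 92.0.0.0/8 -> H2 at depth 8
  lookup 59.146.230.239: bits 001 walk d0:-→d1:-→d2:-→d3:H1 -> H1
  lookup 40.231.144.2: bits 00101000111001111001 walk d0:-→d1:-→d2:-→d3:H1→d4:-→d5:-→d6:-→d7:-→d8:-→d9:-→d10:-→d11:-→d12:-→d13:-→d14:-→d15:-→d16:-→d17:-→d18:-→d19:-→d20:H0 -> H0
  add 0.0.0.0/0 -> H2 at depth 0
  lookup 40.231.144.3: bits 00101000111001111001 walk d0:H2→d1:-→d2:-→d3:H1→d4:-→d5:-→d6:-→d7:-→d8:-→d9:-→d10:-→d11:-→d12:-→d13:-→d14:-→d15:-→d16:-→d17:-→d18:-→d19:-→d20:H0 -> H0
  lookup 131.215.169.228: bits ε walk d0:H2 -> H2
  add 92.53.0.0/16 -> H2 at depth 16
  add 92.53.159.33/32 -> H1 at depth 32
  lookup 40.231.144.0: bits 00101000111001111001 walk d0:H2→d1:-→d2:-→d3:H1→d4:-→d5:-→d6:-→d7:-→d8:-→d9:-→d10:-→d11:-→d12:-→d13:-→d14:-→d15:-→d16:-→d17:-→d18:-→d19:-→d20:H0 -> H0
  add 0.0.0.0/0 -> H0 at depth 0
  lookup 92.53.159.7: bits 01011100001101011001111100 walk d0:H0→d1:-→d2:-→d3:-→d4:-→d5:-→d6:-→d7:-→d8:H2→d9:-→d10:-→d11:-→d12:-→d13:-→d14:-→d15:-→d16:H2→d17:-→d18:-→d19:-→d20:-→d21:-→d22:-→d23:-→d24:-→d25:H2→d26:- -> H2
  - 92.53.0.0/16 clear@16
  lookup 92.53.159.7: bits 01011100001101011001111100 walk d0:H0→d1:-→d2:-→d3:-→d4:-→d5:-→d6:-→d7:-→d8:H2→d9:-→d10:-→d11:-→d12:-→d13:-→d14:-→d15:-→d16:-→d17:-→d18:-→d19:-→d20:-→d21:-→d22:-→d23:-→d24:-→d25:H2→d26:- -> H2
  add 40.231.144.0/20 -> H1 at depth 20

== LOOKUPS ==
["H2","H1","H0","H0","H2","H0","H2","H2"]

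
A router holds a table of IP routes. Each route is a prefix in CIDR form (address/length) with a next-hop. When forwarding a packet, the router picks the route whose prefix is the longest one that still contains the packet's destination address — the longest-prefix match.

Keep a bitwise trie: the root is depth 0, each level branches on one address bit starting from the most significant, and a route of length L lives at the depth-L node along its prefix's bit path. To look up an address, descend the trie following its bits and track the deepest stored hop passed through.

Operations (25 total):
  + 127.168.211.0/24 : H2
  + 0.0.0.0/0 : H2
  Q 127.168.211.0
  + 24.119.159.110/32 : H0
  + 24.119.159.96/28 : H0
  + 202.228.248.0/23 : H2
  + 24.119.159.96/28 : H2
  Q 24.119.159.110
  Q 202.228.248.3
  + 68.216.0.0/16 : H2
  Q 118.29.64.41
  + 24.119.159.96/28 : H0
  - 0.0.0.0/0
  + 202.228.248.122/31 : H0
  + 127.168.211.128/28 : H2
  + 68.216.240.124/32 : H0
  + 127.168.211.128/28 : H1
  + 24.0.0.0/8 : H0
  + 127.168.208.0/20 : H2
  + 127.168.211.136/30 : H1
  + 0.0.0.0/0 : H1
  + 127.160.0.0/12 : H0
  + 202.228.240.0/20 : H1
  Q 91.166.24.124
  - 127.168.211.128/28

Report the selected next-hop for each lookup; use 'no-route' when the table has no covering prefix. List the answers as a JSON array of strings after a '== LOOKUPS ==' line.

Process each operation:
  add 127.168.211.0/24 -> H2 at depth 24
  add 0.0.0.0/0 -> H2 at depth 0
  Q 127.168.211.0: descend 011111111010100011010011 ; hops seen [H2,H2] ; pick H2
  add 24.119.159.110/32 -> H0 at depth 32
  add 24.119.159.96/28 -> H0 at depth 28
  add 202.228.248.0/23 -> H2 at depth 23
  add 24.119.159.96/28 -> H2 at depth 28
  Q 24.119.159.110: descend 00011000011101111001111101101110 ; hops seen [H2,H2,H0] ; pick H0
  Q 202.228.248.3: descend 11001010111001001111100 ; hops seen [H2,H2] ; pick H2
  add 68.216.0.0/16 -> H2 at depth 16
  Q 118.29.64.41: descend 0111 ; hops seen [H2] ; pick H2
  add 24.119.159.96/28 -> H0 at depth 28
  - 0.0.0.0/0 clear@0
  add 202.228.248.122/31 -> H0 at depth 31
  add 127.168.211.128/28 -> H2 at depth 28
  add 68.216.240.124/32 -> H0 at depth 32
  add 127.168.211.128/28 -> H1 at depth 28
  add 24.0.0.0/8 -> H0 at depth 8
  add 127.168.208.0/20 -> H2 at depth 20
  add 127.168.211.136/30 -> H1 at depth 30
  add 0.0.0.0/0 -> H1 at depth 0
  add 127.160.0.0/12 -> H0 at depth 12
  add 202.228.240.0/20 -> H1 at depth 20
  Q 91.166.24.124: descend 010 ; hops seen [H1] ; pick H1
  - 127.168.211.128/28 clear@28

== LOOKUPS ==
["H2","H0","H2","H2","H1"]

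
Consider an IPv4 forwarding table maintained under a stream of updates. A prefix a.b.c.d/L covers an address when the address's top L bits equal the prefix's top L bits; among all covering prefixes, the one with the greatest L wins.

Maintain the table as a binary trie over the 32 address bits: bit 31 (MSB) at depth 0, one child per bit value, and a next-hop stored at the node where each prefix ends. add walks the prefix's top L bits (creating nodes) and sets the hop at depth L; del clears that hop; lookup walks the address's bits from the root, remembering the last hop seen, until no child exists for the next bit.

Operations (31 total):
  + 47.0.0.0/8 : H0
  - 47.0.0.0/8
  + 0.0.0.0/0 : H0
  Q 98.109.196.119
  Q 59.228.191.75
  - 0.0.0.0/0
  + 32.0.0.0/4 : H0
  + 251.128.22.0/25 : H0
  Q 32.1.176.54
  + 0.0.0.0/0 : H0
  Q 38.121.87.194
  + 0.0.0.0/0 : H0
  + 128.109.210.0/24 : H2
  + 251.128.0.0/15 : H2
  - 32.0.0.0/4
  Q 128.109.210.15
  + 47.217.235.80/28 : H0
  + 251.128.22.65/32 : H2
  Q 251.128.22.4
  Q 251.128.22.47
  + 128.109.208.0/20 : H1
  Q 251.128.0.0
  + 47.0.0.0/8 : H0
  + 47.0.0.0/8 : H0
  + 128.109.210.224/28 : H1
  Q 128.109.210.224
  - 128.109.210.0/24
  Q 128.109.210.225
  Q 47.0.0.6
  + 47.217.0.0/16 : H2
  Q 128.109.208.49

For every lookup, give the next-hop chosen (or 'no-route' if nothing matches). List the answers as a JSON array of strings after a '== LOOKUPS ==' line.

Trace:
  add 47.0.0.0/8 -> H0 at depth 8
  - 47.0.0.0/8 clear@8
  add 0.0.0.0/0 -> H0 at depth 0
  lookup 98.109.196.119: bits 0 walk d0:H0→d1:- -> H0
  lookup 59.228.191.75: bits 001 walk d0:H0→d1:-→d2:-→d3:- -> H0
  - 0.0.0.0/0 clear@0
  add 32.0.0.0/4 -> H0 at depth 4
  add 251.128.22.0/25 -> H0 at depth 25
  lookup 32.1.176.54: bits 0010 walk d0:-→d1:-→d2:-→d3:-→d4:H0 -> H0
  add 0.0.0.0/0 -> H0 at depth 0
  lookup 38.121.87.194: bits 0010 walk d0:H0→d1:-→d2:-→d3:-→d4:H0 -> H0
  add 0.0.0.0/0 -> H0 at depth 0
  add 128.109.210.0/24 -> H2 at depth 24
  add 251.128.0.0/15 -> H2 at depth 15
  - 32.0.0.0/4 clear@4
  lookup 128.109.210.15: bits 100000000110110111010010 walk d0:H0→d1:-→d2:-→d3:-→d4:-→d5:-→d6:-→d7:-→d8:-→d9:-→d10:-→d11:-→d12:-→d13:-→d14:-→d15:-→d16:-→d17:-→d18:-→d19:-→d20:-→d21:-→d22:-→d23:-→d24:H2 -> H2
  add 47.217.235.80/28 -> H0 at depth 28
  add 251.128.22.65/32 -> H2 at depth 32
  lookup 251.128.22.4: bits 1111101110000000000101100 walk d0:H0→d1:-→d2:-→d3:-→d4:-→d5:-→d6:-→d7:-→d8:-→d9:-→d10:-→d11:-→d12:-→d13:-→d14:-→d15:H2→d16:-→d17:-→d18:-→d19:-→d20:-→d21:-→d22:-→d23:-→d24:-→d25:H0 -> H0
  lookup 251.128.22.47: bits 1111101110000000000101100 walk d0:H0→d1:-→d2:-→d3:-→d4:-→d5:-→d6:-→d7:-→d8:-→d9:-→d10:-→d11:-→d12:-→d13:-→d14:-→d15:H2→d16:-→d17:-→d18:-→d19:-→d20:-→d21:-→d22:-→d23:-→d24:-→d25:H0 -> H0
  add 128.109.208.0/20 -> H1 at depth 20
  lookup 251.128.0.0: bits 1111101110000000000 walk d0:H0→d1:-→d2:-→d3:-→d4:-→d5:-→d6:-→d7:-→d8:-→d9:-→d10:-→d11:-→d12:-→d13:-→d14:-→d15:H2→d16:-→d17:-→d18:-→d19:- -> H2
  add 47.0.0.0/8 -> H0 at depth 8
  add 47.0.0.0/8 -> H0 at depth 8
  add 128.109.210.224/28 -> H1 at depth 28
  lookup 128.109.210.224: bits 1000000001101101110100101110 walk d0:H0→d1:-→d2:-→d3:-→d4:-→d5:-→d6:-→d7:-→d8:-→d9:-→d10:-→d11:-→d12:-→d13:-→d14:-→d15:-→d16:-→d17:-→d18:-→d19:-→d20:H1→d21:-→d22:-→d23:-→d24:H2→d25:-→d26:-→d27:-→d28:H1 -> H1
  - 128.109.210.0/24 clear@24
  lookup 128.109.210.225: bits 1000000001101101110100101110 walk d0:H0→d1:-→d2:-→d3:-→d4:-→d5:-→d6:-→d7:-→d8:-→d9:-→d10:-→d11:-→d12:-→d13:-→d14:-→d15:-→d16:-→d17:-→d18:-→d19:-→d20:H1→d21:-→d22:-→d23:-→d24:-→d25:-→d26:-→d27:-→d28:H1 -> H1
  lookup 47.0.0.6: bits 00101111 walk d0:H0→d1:-→d2:-→d3:-→d4:-→d5:-→d6:-→d7:-→d8:H0 -> H0
  add 47.217.0.0/16 -> H2 at depth 16
  lookup 128.109.208.49: bits 1000000001101101110100 walk d0:H0→d1:-→d2:-→d3:-→d4:-→d5:-→d6:-→d7:-→d8:-→d9:-→d10:-→d11:-→d12:-→d13:-→d14:-→d15:-→d16:-→d17:-→d18:-→d19:-→d20:H1→d21:-→d22:- -> H1

== LOOKUPS ==
["H0","H0","H0","H0","H2","H0","H0","H2","H1","H1","H0","H1"]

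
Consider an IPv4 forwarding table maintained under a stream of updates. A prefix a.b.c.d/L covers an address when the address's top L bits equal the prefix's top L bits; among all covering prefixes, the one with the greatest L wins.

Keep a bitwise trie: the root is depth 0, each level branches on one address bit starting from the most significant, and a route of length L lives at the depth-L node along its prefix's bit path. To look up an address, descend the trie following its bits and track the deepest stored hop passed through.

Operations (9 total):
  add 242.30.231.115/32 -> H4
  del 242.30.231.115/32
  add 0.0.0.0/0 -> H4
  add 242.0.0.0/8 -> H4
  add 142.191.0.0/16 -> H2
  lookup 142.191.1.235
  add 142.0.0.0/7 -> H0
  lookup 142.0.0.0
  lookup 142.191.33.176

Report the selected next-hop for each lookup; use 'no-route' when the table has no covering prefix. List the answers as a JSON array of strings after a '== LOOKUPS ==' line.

Trace:
  add 242.30.231.115/32 -> H4 at depth 32
  del 242.30.231.115/32 (clear depth 32)
  add 0.0.0.0/0 -> H4 at depth 0
  add 242.0.0.0/8 -> H4 at depth 8
  add 142.191.0.0/16 -> H2 at depth 16
  lookup 142.191.1.235: bits 1000111010111111 walk d0:H4→d1:-→d2:-→d3:-→d4:-→d5:-→d6:-→d7:-→d8:-→d9:-→d10:-→d11:-→d12:-→d13:-→d14:-→d15:-→d16:H2 -> H2
  add 142.0.0.0/7 -> H0 at depth 7
  lookup 142.0.0.0: bits 10001110 walk d0:H4→d1:-→d2:-→d3:-→d4:-→d5:-→d6:-→d7:H0→d8:- -> H0
  lookup 142.191.33.176: bits 1000111010111111 walk d0:H4→d1:-→d2:-→d3:-→d4:-→d5:-→d6:-→d7:H0→d8:-→d9:-→d10:-→d11:-→d12:-→d13:-→d14:-→d15:-→d16:H2 -> H2

== LOOKUPS ==
["H2","H0","H2"]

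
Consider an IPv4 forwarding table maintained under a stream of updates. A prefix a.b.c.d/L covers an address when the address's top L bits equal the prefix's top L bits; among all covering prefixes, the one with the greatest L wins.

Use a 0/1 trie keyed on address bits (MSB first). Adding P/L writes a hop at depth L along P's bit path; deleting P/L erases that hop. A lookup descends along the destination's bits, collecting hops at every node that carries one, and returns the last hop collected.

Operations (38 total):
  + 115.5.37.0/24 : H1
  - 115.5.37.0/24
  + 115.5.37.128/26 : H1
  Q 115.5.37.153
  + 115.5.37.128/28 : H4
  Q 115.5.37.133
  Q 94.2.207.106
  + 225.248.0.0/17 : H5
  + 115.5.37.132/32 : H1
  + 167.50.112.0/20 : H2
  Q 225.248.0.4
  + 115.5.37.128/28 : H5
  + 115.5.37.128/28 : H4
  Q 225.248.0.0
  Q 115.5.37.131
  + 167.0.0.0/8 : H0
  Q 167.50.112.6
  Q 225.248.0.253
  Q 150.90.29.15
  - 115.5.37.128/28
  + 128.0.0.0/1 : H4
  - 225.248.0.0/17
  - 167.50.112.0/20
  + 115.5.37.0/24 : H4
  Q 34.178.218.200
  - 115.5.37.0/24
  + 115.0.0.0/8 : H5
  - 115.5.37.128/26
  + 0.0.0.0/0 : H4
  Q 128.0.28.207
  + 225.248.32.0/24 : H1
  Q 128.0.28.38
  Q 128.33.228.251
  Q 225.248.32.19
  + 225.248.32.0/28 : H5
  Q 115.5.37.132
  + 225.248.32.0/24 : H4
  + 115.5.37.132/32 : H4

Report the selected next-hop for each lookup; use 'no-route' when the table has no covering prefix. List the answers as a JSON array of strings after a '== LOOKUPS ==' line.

Process each operation:
  + 115.5.37.0/24 (H1) depth=24
  - 115.5.37.0/24 clear@24
  + 115.5.37.128/26 (H1) depth=26
  ? 115.5.37.153  path d0:-→d1:-→d2:-→d3:-→d4:-→d5:-→d6:-→d7:-→d8:-→d9:-→d10:-→d11:-→d12:-→d13:-→d14:-→d15:-→d16:-→d17:-→d18:-→d19:-→d20:-→d21:-→d22:-→d23:-→d24:-→d25:-→d26:H1  best=H1
  + 115.5.37.128/28 (H4) depth=28
  ? 115.5.37.133  path d0:-→d1:-→d2:-→d3:-→d4:-→d5:-→d6:-→d7:-→d8:-→d9:-→d10:-→d11:-→d12:-→d13:-→d14:-→d15:-→d16:-→d17:-→d18:-→d19:-→d20:-→d21:-→d22:-→d23:-→d24:-→d25:-→d26:H1→d27:-→d28:H4  best=H4
  ? 94.2.207.106  path d0:-→d1:-→d2:-  best=no-route
  + 225.248.0.0/17 (H5) depth=17
  + 115.5.37.132/32 (H1) depth=32
  + 167.50.112.0/20 (H2) depth=20
  ? 225.248.0.4  path d0:-→d1:-→d2:-→d3:-→d4:-→d5:-→d6:-→d7:-→d8:-→d9:-→d10:-→d11:-→d12:-→d13:-→d14:-→d15:-→d16:-→d17:H5  best=H5
  + 115.5.37.128/28 (H5) depth=28
  + 115.5.37.128/28 (H4) depth=28
  ? 225.248.0.0  path d0:-→d1:-→d2:-→d3:-→d4:-→d5:-→d6:-→d7:-→d8:-→d9:-→d10:-→d11:-→d12:-→d13:-→d14:-→d15:-→d16:-→d17:H5  best=H5
  ? 115.5.37.131  path d0:-→d1:-→d2:-→d3:-→d4:-→d5:-→d6:-→d7:-→d8:-→d9:-→d10:-→d11:-→d12:-→d13:-→d14:-→d15:-→d16:-→d17:-→d18:-→d19:-→d20:-→d21:-→d22:-→d23:-→d24:-→d25:-→d26:H1→d27:-→d28:H4→d29:-  best=H4
  + 167.0.0.0/8 (H0) depth=8
  ? 167.50.112.6  path d0:-→d1:-→d2:-→d3:-→d4:-→d5:-→d6:-→d7:-→d8:H0→d9:-→d10:-→d11:-→d12:-→d13:-→d14:-→d15:-→d16:-→d17:-→d18:-→d19:-→d20:H2  best=H2
  ? 225.248.0.253  path d0:-→d1:-→d2:-→d3:-→d4:-→d5:-→d6:-→d7:-→d8:-→d9:-→d10:-→d11:-→d12:-→d13:-→d14:-→d15:-→d16:-→d17:H5  best=H5
  ? 150.90.29.15  path d0:-→d1:-→d2:-  best=no-route
  - 115.5.37.128/28 clear@28
  + 128.0.0.0/1 (H4) depth=1
  - 225.248.0.0/17 clear@17
  - 167.50.112.0/20 clear@20
  + 115.5.37.0/24 (H4) depth=24
  ? 34.178.218.200  path d0:-→d1:-  best=no-route
  - 115.5.37.0/24 clear@24
  + 115.0.0.0/8 (H5) depth=8
  - 115.5.37.128/26 clear@26
  + 0.0.0.0/0 (H4) depth=0
  ? 128.0.28.207  path d0:H4→d1:H4→d2:-  best=H4
  + 225.248.32.0/24 (H1) depth=24
  ? 128.0.28.38  path d0:H4→d1:H4→d2:-  best=H4
  ? 128.33.228.251  path d0:H4→d1:H4→d2:-  best=H4
  ? 225.248.32.19  path d0:H4→d1:H4→d2:-→d3:-→d4:-→d5:-→d6:-→d7:-→d8:-→d9:-→d10:-→d11:-→d12:-→d13:-→d14:-→d15:-→d16:-→d17:-→d18:-→d19:-→d20:-→d21:-→d22:-→d23:-→d24:H1  best=H1
  + 225.248.32.0/28 (H5) depth=28
  ? 115.5.37.132  path d0:H4→d1:-→d2:-→d3:-→d4:-→d5:-→d6:-→d7:-→d8:H5→d9:-→d10:-→d11:-→d12:-→d13:-→d14:-→d15:-→d16:-→d17:-→d18:-→d19:-→d20:-→d21:-→d22:-→d23:-→d24:-→d25:-→d26:-→d27:-→d28:-→d29:-→d30:-→d31:-→d32:H1  best=H1
  + 225.248.32.0/24 (H4) depth=24
  + 115.5.37.132/32 (H4) depth=32

== LOOKUPS ==
["H1","H4","no-route","H5","H5","H4","H2","H5","no-route","no-route","H4","H4","H4","H1","H1"]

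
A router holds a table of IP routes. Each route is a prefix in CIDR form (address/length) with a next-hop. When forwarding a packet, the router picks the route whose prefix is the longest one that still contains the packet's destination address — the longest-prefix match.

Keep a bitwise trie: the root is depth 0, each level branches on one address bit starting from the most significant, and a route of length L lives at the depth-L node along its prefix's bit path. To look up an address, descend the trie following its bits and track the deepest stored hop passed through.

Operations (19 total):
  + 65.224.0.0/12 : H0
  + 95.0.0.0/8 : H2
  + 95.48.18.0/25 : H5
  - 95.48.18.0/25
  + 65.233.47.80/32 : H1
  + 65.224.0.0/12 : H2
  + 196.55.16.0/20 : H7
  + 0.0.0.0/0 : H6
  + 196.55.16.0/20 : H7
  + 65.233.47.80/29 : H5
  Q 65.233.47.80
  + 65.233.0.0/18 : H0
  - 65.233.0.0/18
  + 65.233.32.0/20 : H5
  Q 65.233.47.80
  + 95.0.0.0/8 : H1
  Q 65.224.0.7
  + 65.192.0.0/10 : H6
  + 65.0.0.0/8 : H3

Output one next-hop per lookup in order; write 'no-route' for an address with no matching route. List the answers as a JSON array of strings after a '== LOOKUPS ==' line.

Trace:
  add 65.224.0.0/12 -> H0 at depth 12
  add 95.0.0.0/8 -> H2 at depth 8
  add 95.48.18.0/25 -> H5 at depth 25
  del 95.48.18.0/25 (clear depth 25)
  add 65.233.47.80/32 -> H1 at depth 32
  add 65.224.0.0/12 -> H2 at depth 12
  add 196.55.16.0/20 -> H7 at depth 20
  add 0.0.0.0/0 -> H6 at depth 0
  add 196.55.16.0/20 -> H7 at depth 20
  add 65.233.47.80/29 -> H5 at depth 29
  ? 65.233.47.80  path d0:H6→d1:-→d2:-→d3:-→d4:-→d5:-→d6:-→d7:-→d8:-→d9:-→d10:-→d11:-→d12:H2→d13:-→d14:-→d15:-→d16:-→d17:-→d18:-→d19:-→d20:-→d21:-→d22:-→d23:-→d24:-→d25:-→d26:-→d27:-→d28:-→d29:H5→d30:-→d31:-→d32:H1  best=H1
  add 65.233.0.0/18 -> H0 at depth 18
  del 65.233.0.0/18 (clear depth 18)
  add 65.233.32.0/20 -> H5 at depth 20
  ? 65.233.47.80  path d0:H6→d1:-→d2:-→d3:-→d4:-→d5:-→d6:-→d7:-→d8:-→d9:-→d10:-→d11:-→d12:H2→d13:-→d14:-→d15:-→d16:-→d17:-→d18:-→d19:-→d20:H5→d21:-→d22:-→d23:-→d24:-→d25:-→d26:-→d27:-→d28:-→d29:H5→d30:-→d31:-→d32:H1  best=H1
  add 95.0.0.0/8 -> H1 at depth 8
  ? 65.224.0.7  path d0:H6→d1:-→d2:-→d3:-→d4:-→d5:-→d6:-→d7:-→d8:-→d9:-→d10:-→d11:-→d12:H2  best=H2
  add 65.192.0.0/10 -> H6 at depth 10
  add 65.0.0.0/8 -> H3 at depth 8

== LOOKUPS ==
["H1","H1","H2"]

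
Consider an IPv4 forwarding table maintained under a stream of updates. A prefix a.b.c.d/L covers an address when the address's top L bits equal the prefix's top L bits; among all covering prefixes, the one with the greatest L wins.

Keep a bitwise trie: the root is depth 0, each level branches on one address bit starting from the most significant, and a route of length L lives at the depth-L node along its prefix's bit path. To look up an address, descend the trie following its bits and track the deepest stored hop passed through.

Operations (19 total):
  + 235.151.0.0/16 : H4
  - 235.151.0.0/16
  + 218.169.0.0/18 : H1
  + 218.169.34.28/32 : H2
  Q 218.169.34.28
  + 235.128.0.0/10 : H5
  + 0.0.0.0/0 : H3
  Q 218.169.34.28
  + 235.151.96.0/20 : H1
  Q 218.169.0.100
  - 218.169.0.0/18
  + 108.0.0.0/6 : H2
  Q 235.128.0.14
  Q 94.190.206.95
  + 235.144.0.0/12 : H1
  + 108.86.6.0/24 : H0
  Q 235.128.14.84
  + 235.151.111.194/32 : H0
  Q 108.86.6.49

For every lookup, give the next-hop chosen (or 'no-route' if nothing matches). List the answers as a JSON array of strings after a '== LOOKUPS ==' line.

Process each operation:
  add 235.151.0.0/16 -> H4 at depth 16
  - 235.151.0.0/16 clear@16
  add 218.169.0.0/18 -> H1 at depth 18
  add 218.169.34.28/32 -> H2 at depth 32
  Q 218.169.34.28: descend 11011010101010010010001000011100 ; hops seen [H1,H2] ; pick H2
  add 235.128.0.0/10 -> H5 at depth 10
  add 0.0.0.0/0 -> H3 at depth 0
  Q 218.169.34.28: descend 11011010101010010010001000011100 ; hops seen [H3,H1,H2] ; pick H2
  add 235.151.96.0/20 -> H1 at depth 20
  Q 218.169.0.100: descend 110110101010100100 ; hops seen [H3,H1] ; pick H1
  - 218.169.0.0/18 clear@18
  add 108.0.0.0/6 -> H2 at depth 6
  Q 235.128.0.14: descend 11101011100 ; hops seen [H3,H5] ; pick H5
  Q 94.190.206.95: descend 01 ; hops seen [H3] ; pick H3
  add 235.144.0.0/12 -> H1 at depth 12
  add 108.86.6.0/24 -> H0 at depth 24
  Q 235.128.14.84: descend 11101011100 ; hops seen [H3,H5] ; pick H5
  add 235.151.111.194/32 -> H0 at depth 32
  Q 108.86.6.49: descend 011011000101011000000110 ; hops seen [H3,H2,H0] ; pick H0

== LOOKUPS ==
["H2","H2","H1","H5","H3","H5","H0"]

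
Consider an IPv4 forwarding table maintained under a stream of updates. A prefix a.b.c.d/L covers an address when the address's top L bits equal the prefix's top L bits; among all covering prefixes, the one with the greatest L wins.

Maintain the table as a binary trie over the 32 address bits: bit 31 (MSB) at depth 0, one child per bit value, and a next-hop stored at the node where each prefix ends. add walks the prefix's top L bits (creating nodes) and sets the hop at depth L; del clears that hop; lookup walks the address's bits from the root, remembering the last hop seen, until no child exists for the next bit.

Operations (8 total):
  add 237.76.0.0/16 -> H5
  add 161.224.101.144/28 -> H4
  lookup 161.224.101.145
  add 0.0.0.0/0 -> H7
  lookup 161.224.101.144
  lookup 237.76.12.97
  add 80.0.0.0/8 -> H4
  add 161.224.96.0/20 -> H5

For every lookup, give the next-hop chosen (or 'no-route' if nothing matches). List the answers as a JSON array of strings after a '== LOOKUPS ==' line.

Trace:
  add 237.76.0.0/16 -> H5 at depth 16
  add 161.224.101.144/28 -> H4 at depth 28
  lookup 161.224.101.145: bits 1010000111100000011001011001 walk d0:-→d1:-→d2:-→d3:-→d4:-→d5:-→d6:-→d7:-→d8:-→d9:-→d10:-→d11:-→d12:-→d13:-→d14:-→d15:-→d16:-→d17:-→d18:-→d19:-→d20:-→d21:-→d22:-→d23:-→d24:-→d25:-→d26:-→d27:-→d28:H4 -> H4
  add 0.0.0.0/0 -> H7 at depth 0
  lookup 161.224.101.144: bits 1010000111100000011001011001 walk d0:H7→d1:-→d2:-→d3:-→d4:-→d5:-→d6:-→d7:-→d8:-→d9:-→d10:-→d11:-→d12:-→d13:-→d14:-→d15:-→d16:-→d17:-→d18:-→d19:-→d20:-→d21:-→d22:-→d23:-→d24:-→d25:-→d26:-→d27:-→d28:H4 -> H4
  lookup 237.76.12.97: bits 1110110101001100 walk d0:H7→d1:-→d2:-→d3:-→d4:-→d5:-→d6:-→d7:-→d8:-→d9:-→d10:-→d11:-→d12:-→d13:-→d14:-→d15:-→d16:H5 -> H5
  add 80.0.0.0/8 -> H4 at depth 8
  add 161.224.96.0/20 -> H5 at depth 20

== LOOKUPS ==
["H4","H4","H5"]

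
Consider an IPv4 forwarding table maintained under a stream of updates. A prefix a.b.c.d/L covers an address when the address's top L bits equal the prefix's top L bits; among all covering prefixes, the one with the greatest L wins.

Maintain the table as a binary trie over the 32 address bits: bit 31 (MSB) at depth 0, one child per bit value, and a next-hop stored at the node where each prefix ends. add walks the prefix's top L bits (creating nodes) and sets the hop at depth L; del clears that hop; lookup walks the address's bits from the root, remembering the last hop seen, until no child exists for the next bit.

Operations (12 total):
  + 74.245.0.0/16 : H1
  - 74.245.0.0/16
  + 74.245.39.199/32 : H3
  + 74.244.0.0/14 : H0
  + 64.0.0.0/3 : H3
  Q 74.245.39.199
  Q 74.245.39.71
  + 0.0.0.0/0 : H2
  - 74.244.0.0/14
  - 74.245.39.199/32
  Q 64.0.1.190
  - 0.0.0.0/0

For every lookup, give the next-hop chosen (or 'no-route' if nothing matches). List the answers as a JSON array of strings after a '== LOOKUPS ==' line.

Apply in order:
  + 74.245.0.0/16 (H1) depth=16
  - 74.245.0.0/16 clear@16
  + 74.245.39.199/32 (H3) depth=32
  + 74.244.0.0/14 (H0) depth=14
  + 64.0.0.0/3 (H3) depth=3
  lookup 74.245.39.199: bits 01001010111101010010011111000111 walk d0:-→d1:-→d2:-→d3:H3→d4:-→d5:-→d6:-→d7:-→d8:-→d9:-→d10:-→d11:-→d12:-→d13:-→d14:H0→d15:-→d16:-→d17:-→d18:-→d19:-→d20:-→d21:-→d22:-→d23:-→d24:-→d25:-→d26:-→d27:-→d28:-→d29:-→d30:-→d31:-→d32:H3 -> H3
  lookup 74.245.39.71: bits 010010101111010100100111 walk d0:-→d1:-→d2:-→d3:H3→d4:-→d5:-→d6:-→d7:-→d8:-→d9:-→d10:-→d11:-→d12:-→d13:-→d14:H0→d15:-→d16:-→d17:-→d18:-→d19:-→d20:-→d21:-→d22:-→d23:-→d24:- -> H0
  + 0.0.0.0/0 (H2) depth=0
  - 74.244.0.0/14 clear@14
  - 74.245.39.199/32 clear@32
  lookup 64.0.1.190: bits 0100 walk d0:H2→d1:-→d2:-→d3:H3→d4:- -> H3
  - 0.0.0.0/0 clear@0

== LOOKUPS ==
["H3","H0","H3"]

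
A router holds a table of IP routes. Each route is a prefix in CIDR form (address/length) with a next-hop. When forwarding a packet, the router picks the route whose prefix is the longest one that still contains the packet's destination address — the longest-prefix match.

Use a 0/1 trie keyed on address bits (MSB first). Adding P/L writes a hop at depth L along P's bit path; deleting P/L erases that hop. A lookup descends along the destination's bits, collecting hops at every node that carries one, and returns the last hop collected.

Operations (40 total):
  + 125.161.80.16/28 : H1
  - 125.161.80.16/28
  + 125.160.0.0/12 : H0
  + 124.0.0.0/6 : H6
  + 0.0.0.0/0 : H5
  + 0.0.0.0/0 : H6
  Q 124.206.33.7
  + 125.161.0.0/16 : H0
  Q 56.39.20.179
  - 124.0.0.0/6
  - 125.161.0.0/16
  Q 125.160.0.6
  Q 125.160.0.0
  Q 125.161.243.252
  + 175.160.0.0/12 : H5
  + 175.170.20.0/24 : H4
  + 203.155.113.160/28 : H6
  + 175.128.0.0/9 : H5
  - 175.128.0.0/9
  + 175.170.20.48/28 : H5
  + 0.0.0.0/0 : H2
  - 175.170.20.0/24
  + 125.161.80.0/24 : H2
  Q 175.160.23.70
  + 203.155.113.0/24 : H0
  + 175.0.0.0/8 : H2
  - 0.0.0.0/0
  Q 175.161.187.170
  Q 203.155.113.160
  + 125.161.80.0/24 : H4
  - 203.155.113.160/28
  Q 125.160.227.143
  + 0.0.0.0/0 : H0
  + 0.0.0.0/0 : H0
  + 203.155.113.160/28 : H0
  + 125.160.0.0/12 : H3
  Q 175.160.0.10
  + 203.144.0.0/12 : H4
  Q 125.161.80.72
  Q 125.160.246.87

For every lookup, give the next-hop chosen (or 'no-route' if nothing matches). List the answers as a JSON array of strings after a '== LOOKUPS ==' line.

Process each operation:
  + 125.161.80.16/28 (H1) depth=28
  - 125.161.80.16/28 clear@28
  + 125.160.0.0/12 (H0) depth=12
  + 124.0.0.0/6 (H6) depth=6
  + 0.0.0.0/0 (H5) depth=0
  + 0.0.0.0/0 (H6) depth=0
  Q 124.206.33.7: descend 0111110 ; hops seen [H6,H6] ; pick H6
  + 125.161.0.0/16 (H0) depth=16
  Q 56.39.20.179: descend 0 ; hops seen [H6] ; pick H6
  - 124.0.0.0/6 clear@6
  - 125.161.0.0/16 clear@16
  Q 125.160.0.6: descend 011111011010000 ; hops seen [H6,H0] ; pick H0
  Q 125.160.0.0: descend 011111011010000 ; hops seen [H6,H0] ; pick H0
  Q 125.161.243.252: descend 0111110110100001 ; hops seen [H6,H0] ; pick H0
  + 175.160.0.0/12 (H5) depth=12
  + 175.170.20.0/24 (H4) depth=24
  + 203.155.113.160/28 (H6) depth=28
  + 175.128.0.0/9 (H5) depth=9
  - 175.128.0.0/9 clear@9
  + 175.170.20.48/28 (H5) depth=28
  + 0.0.0.0/0 (H2) depth=0
  - 175.170.20.0/24 clear@24
  + 125.161.80.0/24 (H2) depth=24
  Q 175.160.23.70: descend 101011111010 ; hops seen [H2,H5] ; pick H5
  + 203.155.113.0/24 (H0) depth=24
  + 175.0.0.0/8 (H2) depth=8
  - 0.0.0.0/0 clear@0
  Q 175.161.187.170: descend 101011111010 ; hops seen [H2,H5] ; pick H5
  Q 203.155.113.160: descend 1100101110011011011100011010 ; hops seen [H0,H6] ; pick H6
  + 125.161.80.0/24 (H4) depth=24
  - 203.155.113.160/28 clear@28
  Q 125.160.227.143: descend 011111011010000 ; hops seen [H0] ; pick H0
  + 0.0.0.0/0 (H0) depth=0
  + 0.0.0.0/0 (H0) depth=0
  + 203.155.113.160/28 (H0) depth=28
  + 125.160.0.0/12 (H3) depth=12
  Q 175.160.0.10: descend 101011111010 ; hops seen [H0,H2,H5] ; pick H5
  + 203.144.0.0/12 (H4) depth=12
  Q 125.161.80.72: descend 0111110110100001010100000 ; hops seen [H0,H3,H4] ; pick H4
  Q 125.160.246.87: descend 011111011010000 ; hops seen [H0,H3] ; pick H3

== LOOKUPS ==
["H6","H6","H0","H0","H0","H5","H5","H6","H0","H5","H4","H3"]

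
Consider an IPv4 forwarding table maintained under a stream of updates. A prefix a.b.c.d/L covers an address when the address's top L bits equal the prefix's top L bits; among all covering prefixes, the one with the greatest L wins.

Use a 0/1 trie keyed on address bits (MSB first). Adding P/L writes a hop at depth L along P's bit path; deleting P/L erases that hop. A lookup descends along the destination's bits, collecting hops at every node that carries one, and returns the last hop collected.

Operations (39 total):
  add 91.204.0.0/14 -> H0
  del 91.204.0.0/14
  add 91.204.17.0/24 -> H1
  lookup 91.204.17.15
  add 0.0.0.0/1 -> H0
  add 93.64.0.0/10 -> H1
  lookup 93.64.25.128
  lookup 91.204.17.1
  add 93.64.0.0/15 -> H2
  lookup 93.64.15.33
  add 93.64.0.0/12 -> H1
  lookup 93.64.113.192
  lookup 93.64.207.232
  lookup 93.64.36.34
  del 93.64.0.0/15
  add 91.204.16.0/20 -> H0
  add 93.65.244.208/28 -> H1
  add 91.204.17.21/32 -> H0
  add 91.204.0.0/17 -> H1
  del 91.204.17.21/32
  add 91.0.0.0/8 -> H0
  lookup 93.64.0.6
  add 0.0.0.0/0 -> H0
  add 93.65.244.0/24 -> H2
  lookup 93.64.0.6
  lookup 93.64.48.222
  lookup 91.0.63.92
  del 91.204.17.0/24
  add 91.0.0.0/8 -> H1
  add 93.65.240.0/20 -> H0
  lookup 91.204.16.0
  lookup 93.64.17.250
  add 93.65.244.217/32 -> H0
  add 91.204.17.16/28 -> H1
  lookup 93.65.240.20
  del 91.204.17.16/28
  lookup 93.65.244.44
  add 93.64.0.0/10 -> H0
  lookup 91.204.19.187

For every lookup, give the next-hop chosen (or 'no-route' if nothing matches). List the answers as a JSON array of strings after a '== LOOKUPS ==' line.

Apply in order:
  add 91.204.0.0/14 -> H0 at depth 14
  - 91.204.0.0/14 clear@14
  add 91.204.17.0/24 -> H1 at depth 24
  lookup 91.204.17.15: bits 010110111100110000010001 walk d0:-→d1:-→d2:-→d3:-→d4:-→d5:-→d6:-→d7:-→d8:-→d9:-→d10:-→d11:-→d12:-→d13:-→d14:-→d15:-→d16:-→d17:-→d18:-→d19:-→d20:-→d21:-→d22:-→d23:-→d24:H1 -> H1
  add 0.0.0.0/1 -> H0 at depth 1
  add 93.64.0.0/10 -> H1 at depth 10
  lookup 93.64.25.128: bits 0101110101 walk d0:-→d1:H0→d2:-→d3:-→d4:-→d5:-→d6:-→d7:-→d8:-→d9:-→d10:H1 -> H1
  lookup 91.204.17.1: bits 010110111100110000010001 walk d0:-→d1:H0→d2:-→d3:-→d4:-→d5:-→d6:-→d7:-→d8:-→d9:-→d10:-→d11:-→d12:-→d13:-→d14:-→d15:-→d16:-→d17:-→d18:-→d19:-→d20:-→d21:-→d22:-→d23:-→d24:H1 -> H1
  add 93.64.0.0/15 -> H2 at depth 15
  lookup 93.64.15.33: bits 010111010100000 walk d0:-→d1:H0→d2:-→d3:-→d4:-→d5:-→d6:-→d7:-→d8:-→d9:-→d10:H1→d11:-→d12:-→d13:-→d14:-→d15:H2 -> H2
  add 93.64.0.0/12 -> H1 at depth 12
  lookup 93.64.113.192: bits 010111010100000 walk d0:-→d1:H0→d2:-→d3:-→d4:-→d5:-→d6:-→d7:-→d8:-→d9:-→d10:H1→d11:-→d12:H1→d13:-→d14:-→d15:H2 -> H2
  lookup 93.64.207.232: bits 010111010100000 walk d0:-→d1:H0→d2:-→d3:-→d4:-→d5:-→d6:-→d7:-→d8:-→d9:-→d10:H1→d11:-→d12:H1→d13:-→d14:-→d15:H2 -> H2
  lookup 93.64.36.34: bits 010111010100000 walk d0:-→d1:H0→d2:-→d3:-→d4:-→d5:-→d6:-→d7:-→d8:-→d9:-→d10:H1→d11:-→d12:H1→d13:-→d14:-→d15:H2 -> H2
  - 93.64.0.0/15 clear@15
  add 91.204.16.0/20 -> H0 at depth 20
  add 93.65.244.208/28 -> H1 at depth 28
  add 91.204.17.21/32 -> H0 at depth 32
  add 91.204.0.0/17 -> H1 at depth 17
  - 91.204.17.21/32 clear@32
  add 91.0.0.0/8 -> H0 at depth 8
  lookup 93.64.0.6: bits 010111010100000 walk d0:-→d1:H0→d2:-→d3:-→d4:-→d5:-→d6:-→d7:-→d8:-→d9:-→d10:H1→d11:-→d12:H1→d13:-→d14:-→d15:- -> H1
  add 0.0.0.0/0 -> H0 at depth 0
  add 93.65.244.0/24 -> H2 at depth 24
  lookup 93.64.0.6: bits 010111010100000 walk d0:H0→d1:H0→d2:-→d3:-→d4:-→d5:-→d6:-→d7:-→d8:-→d9:-→d10:H1→d11:-→d12:H1→d13:-→d14:-→d15:- -> H1
  lookup 93.64.48.222: bits 010111010100000 walk d0:H0→d1:H0→d2:-→d3:-→d4:-→d5:-→d6:-→d7:-→d8:-→d9:-→d10:H1→d11:-→d12:H1→d13:-→d14:-→d15:- -> H1
  lookup 91.0.63.92: bits 01011011 walk d0:H0→d1:H0→d2:-→d3:-→d4:-→d5:-→d6:-→d7:-→d8:H0 -> H0
  - 91.204.17.0/24 clear@24
  add 91.0.0.0/8 -> H1 at depth 8
  add 93.65.240.0/20 -> H0 at depth 20
  lookup 91.204.16.0: bits 01011011110011000001000 walk d0:H0→d1:H0→d2:-→d3:-→d4:-→d5:-→d6:-→d7:-→d8:H1→d9:-→d10:-→d11:-→d12:-→d13:-→d14:-→d15:-→d16:-→d17:H1→d18:-→d19:-→d20:H0→d21:-→d22:-→d23:- -> H0
  lookup 93.64.17.250: bits 010111010100000 walk d0:H0→d1:H0→d2:-→d3:-→d4:-→d5:-→d6:-→d7:-→d8:-→d9:-→d10:H1→d11:-→d12:H1→d13:-→d14:-→d15:- -> H1
  add 93.65.244.217/32 -> H0 at depth 32
  add 91.204.17.16/28 -> H1 at depth 28
  lookup 93.65.240.20: bits 010111010100000111110 walk d0:H0→d1:H0→d2:-→d3:-→d4:-→d5:-→d6:-→d7:-→d8:-→d9:-→d10:H1→d11:-→d12:H1→d13:-→d14:-→d15:-→d16:-→d17:-→d18:-→d19:-→d20:H0→d21:- -> H0
  - 91.204.17.16/28 clear@28
  lookup 93.65.244.44: bits 010111010100000111110100 walk d0:H0→d1:H0→d2:-→d3:-→d4:-→d5:-→d6:-→d7:-→d8:-→d9:-→d10:H1→d11:-→d12:H1→d13:-→d14:-→d15:-→d16:-→d17:-→d18:-→d19:-→d20:H0→d21:-→d22:-→d23:-→d24:H2 -> H2
  add 93.64.0.0/10 -> H0 at depth 10
  lookup 91.204.19.187: bits 0101101111001100000100 walk d0:H0→d1:H0→d2:-→d3:-→d4:-→d5:-→d6:-→d7:-→d8:H1→d9:-→d10:-→d11:-→d12:-→d13:-→d14:-→d15:-→d16:-→d17:H1→d18:-→d19:-→d20:H0→d21:-→d22:- -> H0

== LOOKUPS ==
["H1","H1","H1","H2","H2","H2","H2","H1","H1","H1","H0","H0","H1","H0","H2","H0"]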